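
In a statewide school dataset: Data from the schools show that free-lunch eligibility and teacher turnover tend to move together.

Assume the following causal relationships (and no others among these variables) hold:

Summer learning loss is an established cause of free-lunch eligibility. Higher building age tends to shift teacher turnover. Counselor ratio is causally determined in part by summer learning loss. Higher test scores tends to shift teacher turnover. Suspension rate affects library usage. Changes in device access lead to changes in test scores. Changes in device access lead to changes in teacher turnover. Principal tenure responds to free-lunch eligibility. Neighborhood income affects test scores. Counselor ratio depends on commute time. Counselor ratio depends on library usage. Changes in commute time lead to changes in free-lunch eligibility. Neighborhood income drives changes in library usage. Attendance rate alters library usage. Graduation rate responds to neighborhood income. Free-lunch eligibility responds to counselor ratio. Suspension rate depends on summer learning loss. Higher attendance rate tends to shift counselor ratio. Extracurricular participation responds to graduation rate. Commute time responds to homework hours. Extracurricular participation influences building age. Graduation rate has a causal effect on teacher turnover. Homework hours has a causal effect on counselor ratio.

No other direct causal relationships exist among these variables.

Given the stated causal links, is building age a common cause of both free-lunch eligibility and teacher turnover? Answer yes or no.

Building age has no stated causal path to free-lunch eligibility. A confounder must cause both variables, so building age does not qualify.

no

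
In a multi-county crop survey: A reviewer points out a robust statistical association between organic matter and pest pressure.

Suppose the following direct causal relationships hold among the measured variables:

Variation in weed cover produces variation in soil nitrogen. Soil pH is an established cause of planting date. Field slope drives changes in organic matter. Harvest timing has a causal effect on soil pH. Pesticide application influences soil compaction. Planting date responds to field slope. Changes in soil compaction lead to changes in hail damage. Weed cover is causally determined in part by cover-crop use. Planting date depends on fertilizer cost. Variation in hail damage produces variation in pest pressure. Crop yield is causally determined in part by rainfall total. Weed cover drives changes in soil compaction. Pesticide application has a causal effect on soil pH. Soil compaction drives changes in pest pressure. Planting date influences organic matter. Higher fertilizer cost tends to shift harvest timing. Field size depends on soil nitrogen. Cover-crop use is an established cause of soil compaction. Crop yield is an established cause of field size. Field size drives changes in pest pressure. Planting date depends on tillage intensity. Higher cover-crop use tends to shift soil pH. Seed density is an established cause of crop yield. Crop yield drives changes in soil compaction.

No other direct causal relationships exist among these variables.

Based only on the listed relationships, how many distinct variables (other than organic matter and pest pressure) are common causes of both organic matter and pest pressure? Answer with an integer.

2

The common causes are: cover-crop use (to organic matter via cover-crop use → soil pH → planting date → organic matter; to pest pressure via cover-crop use → soil compaction → pest pressure); pesticide application (to organic matter via pesticide application → soil pH → planting date → organic matter; to pest pressure via pesticide application → soil compaction → pest pressure).
Every other variable lacks a causal path to at least one of organic matter and pest pressure.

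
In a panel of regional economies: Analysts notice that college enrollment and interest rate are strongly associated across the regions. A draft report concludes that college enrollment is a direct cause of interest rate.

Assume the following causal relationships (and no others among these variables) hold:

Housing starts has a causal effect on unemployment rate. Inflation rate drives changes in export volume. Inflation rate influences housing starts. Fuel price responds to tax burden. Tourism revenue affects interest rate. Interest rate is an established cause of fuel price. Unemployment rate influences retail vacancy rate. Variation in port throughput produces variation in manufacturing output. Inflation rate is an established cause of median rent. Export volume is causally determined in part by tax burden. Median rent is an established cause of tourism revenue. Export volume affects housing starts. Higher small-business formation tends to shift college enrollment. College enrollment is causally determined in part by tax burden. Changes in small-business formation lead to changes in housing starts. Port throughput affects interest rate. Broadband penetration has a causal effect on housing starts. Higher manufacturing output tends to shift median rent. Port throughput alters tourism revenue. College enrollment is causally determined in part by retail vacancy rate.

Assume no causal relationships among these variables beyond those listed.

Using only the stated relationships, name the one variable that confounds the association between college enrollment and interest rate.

Inflation rate has a causal path to college enrollment (inflation rate → housing starts → unemployment rate → retail vacancy rate → college enrollment) and a separate causal path to interest rate (inflation rate → median rent → tourism revenue → interest rate), so it is a common cause of both.
No stated relationship gives college enrollment a causal route to interest rate, so the correlation is explained by the shared upstream cause rather than a direct effect.

inflation rate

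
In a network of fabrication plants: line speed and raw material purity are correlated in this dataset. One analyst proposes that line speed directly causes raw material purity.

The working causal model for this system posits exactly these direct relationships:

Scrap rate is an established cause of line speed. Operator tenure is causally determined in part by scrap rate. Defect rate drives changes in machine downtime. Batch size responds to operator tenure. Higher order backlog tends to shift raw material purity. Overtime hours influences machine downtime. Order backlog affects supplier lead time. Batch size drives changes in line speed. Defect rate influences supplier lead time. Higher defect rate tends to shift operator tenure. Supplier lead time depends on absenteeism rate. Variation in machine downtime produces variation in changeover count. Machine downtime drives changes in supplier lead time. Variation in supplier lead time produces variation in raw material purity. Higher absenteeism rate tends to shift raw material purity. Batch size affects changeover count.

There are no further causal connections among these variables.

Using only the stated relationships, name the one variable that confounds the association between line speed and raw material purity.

Defect rate has a causal path to line speed (defect rate → operator tenure → batch size → line speed) and a separate causal path to raw material purity (defect rate → supplier lead time → raw material purity), so it is a common cause of both.
No stated relationship gives line speed a causal route to raw material purity, so the correlation is explained by the shared upstream cause rather than a direct effect.

defect rate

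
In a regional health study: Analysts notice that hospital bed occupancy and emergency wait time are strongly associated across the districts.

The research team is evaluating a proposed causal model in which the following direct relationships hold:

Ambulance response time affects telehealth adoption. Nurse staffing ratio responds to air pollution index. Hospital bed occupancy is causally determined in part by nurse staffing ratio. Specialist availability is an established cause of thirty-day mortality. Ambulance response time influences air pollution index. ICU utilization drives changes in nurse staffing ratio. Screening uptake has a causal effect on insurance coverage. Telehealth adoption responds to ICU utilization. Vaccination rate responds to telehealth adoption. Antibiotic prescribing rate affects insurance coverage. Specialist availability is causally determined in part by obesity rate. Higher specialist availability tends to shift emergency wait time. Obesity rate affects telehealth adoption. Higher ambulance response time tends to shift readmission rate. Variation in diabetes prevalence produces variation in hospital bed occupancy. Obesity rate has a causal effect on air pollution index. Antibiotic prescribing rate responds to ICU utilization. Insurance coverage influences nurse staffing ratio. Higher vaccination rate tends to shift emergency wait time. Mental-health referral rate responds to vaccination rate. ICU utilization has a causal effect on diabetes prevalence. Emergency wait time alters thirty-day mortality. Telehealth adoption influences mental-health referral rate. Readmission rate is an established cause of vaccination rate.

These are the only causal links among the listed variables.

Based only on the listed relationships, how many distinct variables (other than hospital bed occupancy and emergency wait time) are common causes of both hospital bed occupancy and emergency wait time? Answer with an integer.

The common causes are: ICU utilization (to hospital bed occupancy via ICU utilization → nurse staffing ratio → hospital bed occupancy; to emergency wait time via ICU utilization → telehealth adoption → vaccination rate → emergency wait time); ambulance response time (to hospital bed occupancy via ambulance response time → air pollution index → nurse staffing ratio → hospital bed occupancy; to emergency wait time via ambulance response time → readmission rate → vaccination rate → emergency wait time); obesity rate (to hospital bed occupancy via obesity rate → air pollution index → nurse staffing ratio → hospital bed occupancy; to emergency wait time via obesity rate → specialist availability → emergency wait time).
Every other variable lacks a causal path to at least one of hospital bed occupancy and emergency wait time.

3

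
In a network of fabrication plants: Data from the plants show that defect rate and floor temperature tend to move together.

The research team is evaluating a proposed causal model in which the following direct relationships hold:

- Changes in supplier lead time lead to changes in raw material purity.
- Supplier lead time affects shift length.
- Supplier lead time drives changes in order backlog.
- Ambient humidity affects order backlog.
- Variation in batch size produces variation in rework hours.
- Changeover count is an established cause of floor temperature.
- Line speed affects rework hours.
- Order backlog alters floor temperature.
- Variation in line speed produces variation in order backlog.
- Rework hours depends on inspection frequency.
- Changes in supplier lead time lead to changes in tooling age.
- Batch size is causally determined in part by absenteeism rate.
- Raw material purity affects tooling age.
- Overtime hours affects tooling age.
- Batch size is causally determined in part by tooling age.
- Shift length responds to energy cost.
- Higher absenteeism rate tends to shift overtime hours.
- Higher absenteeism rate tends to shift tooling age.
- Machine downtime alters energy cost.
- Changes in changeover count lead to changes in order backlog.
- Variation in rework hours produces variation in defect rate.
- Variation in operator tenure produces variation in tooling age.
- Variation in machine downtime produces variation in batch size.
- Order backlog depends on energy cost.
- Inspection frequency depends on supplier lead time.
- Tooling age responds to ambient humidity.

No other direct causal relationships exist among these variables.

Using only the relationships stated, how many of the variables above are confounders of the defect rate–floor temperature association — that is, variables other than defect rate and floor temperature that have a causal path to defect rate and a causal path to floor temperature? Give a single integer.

4

The common causes are: ambient humidity (to defect rate via ambient humidity → tooling age → batch size → rework hours → defect rate; to floor temperature via ambient humidity → order backlog → floor temperature); line speed (to defect rate via line speed → rework hours → defect rate; to floor temperature via line speed → order backlog → floor temperature); machine downtime (to defect rate via machine downtime → batch size → rework hours → defect rate; to floor temperature via machine downtime → energy cost → order backlog → floor temperature); supplier lead time (to defect rate via supplier lead time → inspection frequency → rework hours → defect rate; to floor temperature via supplier lead time → order backlog → floor temperature).
Every other variable lacks a causal path to at least one of defect rate and floor temperature.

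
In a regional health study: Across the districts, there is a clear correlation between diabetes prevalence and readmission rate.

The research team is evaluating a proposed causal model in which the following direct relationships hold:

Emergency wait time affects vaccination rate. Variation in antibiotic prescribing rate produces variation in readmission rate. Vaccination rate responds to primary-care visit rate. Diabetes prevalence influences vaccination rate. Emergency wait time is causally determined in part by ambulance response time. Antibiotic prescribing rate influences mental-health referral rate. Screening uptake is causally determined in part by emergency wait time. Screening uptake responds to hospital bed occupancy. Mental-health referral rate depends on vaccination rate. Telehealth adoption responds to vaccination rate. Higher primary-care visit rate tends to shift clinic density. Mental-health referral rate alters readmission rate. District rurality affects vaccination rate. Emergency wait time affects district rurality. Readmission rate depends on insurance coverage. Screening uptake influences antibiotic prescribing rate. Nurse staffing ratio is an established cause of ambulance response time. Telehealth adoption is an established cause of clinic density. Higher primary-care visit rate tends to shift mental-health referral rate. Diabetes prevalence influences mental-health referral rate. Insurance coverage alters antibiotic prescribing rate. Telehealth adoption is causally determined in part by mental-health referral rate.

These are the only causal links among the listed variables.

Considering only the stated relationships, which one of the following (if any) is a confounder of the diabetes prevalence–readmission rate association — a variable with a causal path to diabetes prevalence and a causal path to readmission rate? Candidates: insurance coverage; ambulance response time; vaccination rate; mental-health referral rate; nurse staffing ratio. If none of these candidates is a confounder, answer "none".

None of the listed candidates has causal paths to both diabetes prevalence and readmission rate in the stated relationships, so none is a common cause.

none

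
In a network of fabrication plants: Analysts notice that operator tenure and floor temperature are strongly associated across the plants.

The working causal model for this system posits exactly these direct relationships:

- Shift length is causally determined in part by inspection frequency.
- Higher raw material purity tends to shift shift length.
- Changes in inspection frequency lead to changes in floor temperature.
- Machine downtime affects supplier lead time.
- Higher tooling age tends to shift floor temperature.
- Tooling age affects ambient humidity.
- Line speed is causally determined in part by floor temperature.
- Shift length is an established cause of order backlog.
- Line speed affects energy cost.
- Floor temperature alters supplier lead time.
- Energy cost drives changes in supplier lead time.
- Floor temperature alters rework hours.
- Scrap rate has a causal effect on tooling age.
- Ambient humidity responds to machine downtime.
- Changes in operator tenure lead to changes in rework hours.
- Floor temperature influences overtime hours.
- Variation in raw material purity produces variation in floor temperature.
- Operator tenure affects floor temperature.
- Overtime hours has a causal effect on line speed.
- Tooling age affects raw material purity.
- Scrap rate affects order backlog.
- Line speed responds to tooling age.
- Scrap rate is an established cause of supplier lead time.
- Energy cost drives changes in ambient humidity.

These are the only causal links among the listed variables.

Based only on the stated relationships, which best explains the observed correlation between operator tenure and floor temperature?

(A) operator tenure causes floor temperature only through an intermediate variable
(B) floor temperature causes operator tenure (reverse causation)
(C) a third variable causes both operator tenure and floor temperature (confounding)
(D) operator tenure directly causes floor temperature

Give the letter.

There is a stated direct causal link operator tenure → floor temperature, and no variable causes both operator tenure and floor temperature, so the correlation reflects direct causation.

D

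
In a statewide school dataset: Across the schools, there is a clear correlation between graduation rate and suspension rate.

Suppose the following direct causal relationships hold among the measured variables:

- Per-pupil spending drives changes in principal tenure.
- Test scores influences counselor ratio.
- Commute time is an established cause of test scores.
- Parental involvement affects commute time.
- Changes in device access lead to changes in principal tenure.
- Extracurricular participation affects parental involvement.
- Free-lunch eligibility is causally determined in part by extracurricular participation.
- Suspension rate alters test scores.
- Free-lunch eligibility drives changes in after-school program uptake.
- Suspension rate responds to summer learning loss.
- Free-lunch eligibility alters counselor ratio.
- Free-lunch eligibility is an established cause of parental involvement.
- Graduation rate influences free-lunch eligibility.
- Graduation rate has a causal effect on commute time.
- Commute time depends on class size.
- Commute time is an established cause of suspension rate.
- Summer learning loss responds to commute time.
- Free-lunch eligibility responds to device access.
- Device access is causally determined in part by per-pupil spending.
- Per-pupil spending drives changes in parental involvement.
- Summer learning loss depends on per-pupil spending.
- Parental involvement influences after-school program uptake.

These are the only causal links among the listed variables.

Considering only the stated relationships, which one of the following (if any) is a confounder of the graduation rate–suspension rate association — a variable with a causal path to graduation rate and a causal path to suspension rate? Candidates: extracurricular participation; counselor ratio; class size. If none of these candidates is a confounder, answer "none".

None of the listed candidates has causal paths to both graduation rate and suspension rate in the stated relationships, so none is a common cause.

none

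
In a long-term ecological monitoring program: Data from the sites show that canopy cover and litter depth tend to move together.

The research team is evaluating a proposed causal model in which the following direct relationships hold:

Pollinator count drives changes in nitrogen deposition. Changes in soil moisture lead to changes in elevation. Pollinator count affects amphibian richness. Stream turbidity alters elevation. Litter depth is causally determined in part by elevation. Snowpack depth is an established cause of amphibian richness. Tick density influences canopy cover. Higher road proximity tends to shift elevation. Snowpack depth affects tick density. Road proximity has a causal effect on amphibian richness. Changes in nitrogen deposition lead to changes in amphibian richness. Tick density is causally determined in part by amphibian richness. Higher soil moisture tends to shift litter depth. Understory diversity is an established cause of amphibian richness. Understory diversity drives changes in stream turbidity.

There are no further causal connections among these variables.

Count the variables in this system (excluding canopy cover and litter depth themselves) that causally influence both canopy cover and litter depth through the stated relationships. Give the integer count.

The common causes are: road proximity (to canopy cover via road proximity → amphibian richness → tick density → canopy cover; to litter depth via road proximity → elevation → litter depth); understory diversity (to canopy cover via understory diversity → amphibian richness → tick density → canopy cover; to litter depth via understory diversity → stream turbidity → elevation → litter depth).
Every other variable lacks a causal path to at least one of canopy cover and litter depth.

2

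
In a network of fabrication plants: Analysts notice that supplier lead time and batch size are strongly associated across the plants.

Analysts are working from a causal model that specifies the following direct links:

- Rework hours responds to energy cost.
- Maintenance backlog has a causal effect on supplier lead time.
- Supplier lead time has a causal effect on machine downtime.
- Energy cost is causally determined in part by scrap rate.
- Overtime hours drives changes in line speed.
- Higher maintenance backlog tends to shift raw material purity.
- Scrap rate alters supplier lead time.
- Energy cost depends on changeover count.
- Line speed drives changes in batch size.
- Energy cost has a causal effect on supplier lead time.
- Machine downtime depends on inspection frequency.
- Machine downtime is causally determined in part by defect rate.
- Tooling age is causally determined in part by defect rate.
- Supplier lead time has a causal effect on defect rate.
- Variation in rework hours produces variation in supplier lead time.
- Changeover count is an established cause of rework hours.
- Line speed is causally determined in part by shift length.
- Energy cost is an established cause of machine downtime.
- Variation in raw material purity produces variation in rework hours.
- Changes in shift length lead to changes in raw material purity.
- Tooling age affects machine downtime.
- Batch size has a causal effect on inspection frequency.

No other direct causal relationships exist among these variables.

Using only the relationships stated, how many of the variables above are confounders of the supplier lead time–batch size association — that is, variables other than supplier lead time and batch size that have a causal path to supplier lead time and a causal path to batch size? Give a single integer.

The common causes are: shift length (to supplier lead time via shift length → raw material purity → rework hours → supplier lead time; to batch size via shift length → line speed → batch size).
Every other variable lacks a causal path to at least one of supplier lead time and batch size.

1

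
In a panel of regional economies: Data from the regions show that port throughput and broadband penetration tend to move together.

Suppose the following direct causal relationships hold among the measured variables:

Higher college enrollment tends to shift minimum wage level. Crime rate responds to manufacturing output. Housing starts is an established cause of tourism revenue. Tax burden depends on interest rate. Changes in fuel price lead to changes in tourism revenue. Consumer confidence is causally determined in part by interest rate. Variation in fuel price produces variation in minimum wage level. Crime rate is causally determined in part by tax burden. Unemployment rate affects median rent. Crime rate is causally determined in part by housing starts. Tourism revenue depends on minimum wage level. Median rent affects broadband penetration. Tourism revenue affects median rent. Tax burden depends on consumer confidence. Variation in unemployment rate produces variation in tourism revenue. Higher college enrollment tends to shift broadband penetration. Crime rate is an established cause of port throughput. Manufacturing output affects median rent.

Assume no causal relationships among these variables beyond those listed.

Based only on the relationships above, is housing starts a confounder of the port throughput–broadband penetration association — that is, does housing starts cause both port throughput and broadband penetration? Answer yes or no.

yes

Housing starts has a causal path to port throughput (housing starts → crime rate → port throughput) and to broadband penetration (housing starts → tourism revenue → median rent → broadband penetration), so it is a common cause of both — a confounder.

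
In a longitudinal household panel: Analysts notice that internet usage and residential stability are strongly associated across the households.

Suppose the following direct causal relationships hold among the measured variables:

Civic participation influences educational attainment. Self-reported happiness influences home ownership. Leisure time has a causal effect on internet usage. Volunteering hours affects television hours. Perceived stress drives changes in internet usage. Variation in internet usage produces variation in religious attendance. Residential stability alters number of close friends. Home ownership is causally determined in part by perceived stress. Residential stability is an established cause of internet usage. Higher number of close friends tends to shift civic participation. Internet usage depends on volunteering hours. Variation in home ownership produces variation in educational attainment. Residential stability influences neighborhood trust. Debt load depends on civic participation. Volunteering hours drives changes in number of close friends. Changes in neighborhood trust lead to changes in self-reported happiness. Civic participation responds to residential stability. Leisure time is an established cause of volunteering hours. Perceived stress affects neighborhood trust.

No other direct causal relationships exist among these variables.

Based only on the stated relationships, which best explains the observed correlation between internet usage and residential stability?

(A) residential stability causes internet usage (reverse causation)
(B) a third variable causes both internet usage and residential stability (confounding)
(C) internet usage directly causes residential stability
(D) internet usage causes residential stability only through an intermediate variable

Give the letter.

The stated link runs residential stability → internet usage; internet usage has no causal path to residential stability. No variable causes both, so confounding is ruled out. The correlation reflects reverse causation.

A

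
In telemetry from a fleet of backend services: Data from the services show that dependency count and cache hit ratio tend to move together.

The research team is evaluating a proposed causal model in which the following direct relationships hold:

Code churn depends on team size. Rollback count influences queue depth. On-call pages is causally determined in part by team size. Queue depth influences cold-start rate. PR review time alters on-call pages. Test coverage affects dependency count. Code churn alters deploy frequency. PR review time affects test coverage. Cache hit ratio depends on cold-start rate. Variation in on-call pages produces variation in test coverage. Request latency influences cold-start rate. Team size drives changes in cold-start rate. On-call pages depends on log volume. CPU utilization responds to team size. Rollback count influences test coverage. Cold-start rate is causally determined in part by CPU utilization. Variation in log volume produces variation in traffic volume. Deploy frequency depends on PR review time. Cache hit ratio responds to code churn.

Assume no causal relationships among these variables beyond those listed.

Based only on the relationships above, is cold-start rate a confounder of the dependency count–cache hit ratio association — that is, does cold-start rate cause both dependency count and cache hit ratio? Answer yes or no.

no

Cold-start rate has no stated causal path to dependency count. A confounder must cause both variables, so cold-start rate does not qualify.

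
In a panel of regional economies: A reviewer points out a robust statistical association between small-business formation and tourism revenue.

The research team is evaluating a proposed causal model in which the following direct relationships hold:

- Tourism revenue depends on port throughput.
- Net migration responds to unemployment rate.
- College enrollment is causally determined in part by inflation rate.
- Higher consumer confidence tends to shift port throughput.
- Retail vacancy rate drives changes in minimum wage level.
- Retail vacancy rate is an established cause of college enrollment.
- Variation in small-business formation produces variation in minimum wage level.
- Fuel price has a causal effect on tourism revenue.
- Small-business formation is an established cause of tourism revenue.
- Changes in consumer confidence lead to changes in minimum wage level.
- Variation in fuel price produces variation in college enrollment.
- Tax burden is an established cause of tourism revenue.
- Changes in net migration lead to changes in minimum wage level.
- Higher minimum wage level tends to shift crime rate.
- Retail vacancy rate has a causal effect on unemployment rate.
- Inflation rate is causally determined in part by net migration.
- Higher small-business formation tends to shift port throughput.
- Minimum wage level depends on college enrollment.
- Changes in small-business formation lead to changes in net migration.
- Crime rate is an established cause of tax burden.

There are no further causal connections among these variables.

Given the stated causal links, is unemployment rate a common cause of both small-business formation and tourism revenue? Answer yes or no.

no

Unemployment rate has no stated causal path to small-business formation. A confounder must cause both variables, so unemployment rate does not qualify.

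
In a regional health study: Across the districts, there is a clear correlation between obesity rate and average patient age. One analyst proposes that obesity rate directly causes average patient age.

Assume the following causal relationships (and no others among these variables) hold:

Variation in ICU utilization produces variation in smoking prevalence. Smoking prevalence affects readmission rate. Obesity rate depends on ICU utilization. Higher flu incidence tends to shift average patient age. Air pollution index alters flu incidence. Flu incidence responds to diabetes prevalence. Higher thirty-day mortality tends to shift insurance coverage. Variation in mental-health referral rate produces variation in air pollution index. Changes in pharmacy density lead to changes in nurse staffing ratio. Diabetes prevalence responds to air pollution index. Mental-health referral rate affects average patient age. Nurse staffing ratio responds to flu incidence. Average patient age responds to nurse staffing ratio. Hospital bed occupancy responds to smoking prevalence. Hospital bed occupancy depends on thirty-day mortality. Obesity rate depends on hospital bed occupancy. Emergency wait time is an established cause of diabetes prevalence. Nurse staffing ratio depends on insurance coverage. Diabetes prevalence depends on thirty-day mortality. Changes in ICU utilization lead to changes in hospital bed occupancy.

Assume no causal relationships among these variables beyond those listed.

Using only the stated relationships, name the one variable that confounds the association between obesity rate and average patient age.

Thirty-day mortality has a causal path to obesity rate (thirty-day mortality → hospital bed occupancy → obesity rate) and a separate causal path to average patient age (thirty-day mortality → insurance coverage → nurse staffing ratio → average patient age), so it is a common cause of both.
No stated relationship gives obesity rate a causal route to average patient age, so the correlation is explained by the shared upstream cause rather than a direct effect.

thirty-day mortality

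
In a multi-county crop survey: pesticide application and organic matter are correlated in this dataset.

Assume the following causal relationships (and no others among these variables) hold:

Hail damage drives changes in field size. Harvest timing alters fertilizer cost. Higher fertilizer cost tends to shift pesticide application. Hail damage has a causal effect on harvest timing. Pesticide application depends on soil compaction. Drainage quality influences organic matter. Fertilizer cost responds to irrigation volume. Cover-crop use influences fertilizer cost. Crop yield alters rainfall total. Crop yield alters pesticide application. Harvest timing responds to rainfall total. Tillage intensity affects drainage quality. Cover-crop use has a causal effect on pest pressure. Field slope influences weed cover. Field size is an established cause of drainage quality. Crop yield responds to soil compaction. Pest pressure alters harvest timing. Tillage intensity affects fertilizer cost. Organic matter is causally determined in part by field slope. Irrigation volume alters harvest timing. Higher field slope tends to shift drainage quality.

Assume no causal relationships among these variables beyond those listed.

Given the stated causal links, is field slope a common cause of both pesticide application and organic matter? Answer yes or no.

Field slope has no stated causal path to pesticide application. A confounder must cause both variables, so field slope does not qualify.

no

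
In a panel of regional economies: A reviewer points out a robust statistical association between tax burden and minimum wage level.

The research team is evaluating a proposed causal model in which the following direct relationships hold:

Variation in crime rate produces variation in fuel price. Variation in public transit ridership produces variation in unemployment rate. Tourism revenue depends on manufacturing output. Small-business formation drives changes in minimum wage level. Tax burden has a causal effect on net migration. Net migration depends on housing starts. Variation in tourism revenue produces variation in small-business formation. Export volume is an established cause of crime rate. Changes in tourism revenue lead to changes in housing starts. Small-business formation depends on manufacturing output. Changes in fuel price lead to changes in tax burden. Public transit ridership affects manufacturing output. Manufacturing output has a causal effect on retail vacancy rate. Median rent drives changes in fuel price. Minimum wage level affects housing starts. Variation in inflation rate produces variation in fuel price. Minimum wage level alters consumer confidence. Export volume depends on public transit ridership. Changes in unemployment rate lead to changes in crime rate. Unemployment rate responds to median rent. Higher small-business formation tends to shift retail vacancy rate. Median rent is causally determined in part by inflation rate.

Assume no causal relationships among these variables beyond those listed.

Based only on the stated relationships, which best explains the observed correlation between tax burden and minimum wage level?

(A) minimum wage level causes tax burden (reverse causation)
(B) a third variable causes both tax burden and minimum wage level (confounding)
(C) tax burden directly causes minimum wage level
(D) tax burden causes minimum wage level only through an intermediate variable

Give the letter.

Public transit ridership causes tax burden (public transit ridership → export volume → crime rate → fuel price → tax burden) and minimum wage level (public transit ridership → manufacturing output → small-business formation → minimum wage level) — a common cause creating the correlation.
There is no stated path from tax burden to minimum wage level or from minimum wage level to tax burden, so neither direct nor reverse causation applies.

B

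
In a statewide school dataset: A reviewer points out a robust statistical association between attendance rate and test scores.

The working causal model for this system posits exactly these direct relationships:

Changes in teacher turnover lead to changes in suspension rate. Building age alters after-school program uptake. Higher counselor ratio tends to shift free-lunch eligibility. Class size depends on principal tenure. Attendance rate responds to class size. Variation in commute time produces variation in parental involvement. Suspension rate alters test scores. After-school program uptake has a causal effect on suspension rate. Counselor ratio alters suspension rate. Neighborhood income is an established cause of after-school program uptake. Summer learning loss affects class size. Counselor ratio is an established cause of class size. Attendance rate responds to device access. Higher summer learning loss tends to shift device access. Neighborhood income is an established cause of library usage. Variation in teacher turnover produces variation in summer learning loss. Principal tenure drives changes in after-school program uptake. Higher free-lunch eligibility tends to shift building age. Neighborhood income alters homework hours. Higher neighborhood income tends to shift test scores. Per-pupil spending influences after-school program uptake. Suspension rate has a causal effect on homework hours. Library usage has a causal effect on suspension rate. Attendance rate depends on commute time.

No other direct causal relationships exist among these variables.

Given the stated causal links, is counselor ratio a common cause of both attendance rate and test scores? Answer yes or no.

Counselor ratio has a causal path to attendance rate (counselor ratio → class size → attendance rate) and to test scores (counselor ratio → suspension rate → test scores), so it is a common cause of both — a confounder.

yes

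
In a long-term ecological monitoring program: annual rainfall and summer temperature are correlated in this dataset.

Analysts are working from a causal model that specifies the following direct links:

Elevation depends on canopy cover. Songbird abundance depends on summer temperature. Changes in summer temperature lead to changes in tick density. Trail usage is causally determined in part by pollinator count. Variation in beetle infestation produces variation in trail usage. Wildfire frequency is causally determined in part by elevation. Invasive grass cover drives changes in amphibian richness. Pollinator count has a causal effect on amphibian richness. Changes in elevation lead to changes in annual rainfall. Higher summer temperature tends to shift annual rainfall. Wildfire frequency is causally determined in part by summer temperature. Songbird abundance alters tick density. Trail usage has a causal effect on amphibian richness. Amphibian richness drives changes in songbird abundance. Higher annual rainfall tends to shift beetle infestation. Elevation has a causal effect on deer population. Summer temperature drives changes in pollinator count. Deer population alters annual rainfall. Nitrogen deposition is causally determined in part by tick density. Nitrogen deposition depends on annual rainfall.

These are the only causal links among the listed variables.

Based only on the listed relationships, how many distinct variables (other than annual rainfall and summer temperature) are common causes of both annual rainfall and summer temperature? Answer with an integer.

No listed variable has a causal path to both annual rainfall and summer temperature, so there are no common causes.

0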